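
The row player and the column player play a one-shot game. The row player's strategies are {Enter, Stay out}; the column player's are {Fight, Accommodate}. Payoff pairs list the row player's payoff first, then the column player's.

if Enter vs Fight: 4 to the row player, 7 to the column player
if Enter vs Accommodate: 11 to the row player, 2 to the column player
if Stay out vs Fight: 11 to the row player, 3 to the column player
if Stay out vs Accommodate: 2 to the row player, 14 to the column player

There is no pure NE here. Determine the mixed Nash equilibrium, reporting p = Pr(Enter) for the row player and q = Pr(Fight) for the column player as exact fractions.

p = 11/16, q = 9/16

Each player's mixing probability is pinned down by making the *other* player indifferent.
The column player indifferent between Fight and Accommodate: p·7 + (1−p)·3 = p·2 + (1−p)·14 ⟹ 3 + 4p = 14 + (-12)p ⟹ p = 11/16.
The row player indifferent between Enter and Stay out: q·4 + (1−q)·11 = q·11 + (1−q)·2 ⟹ 11 + (-7)q = 2 + 9q ⟹ q = 9/16.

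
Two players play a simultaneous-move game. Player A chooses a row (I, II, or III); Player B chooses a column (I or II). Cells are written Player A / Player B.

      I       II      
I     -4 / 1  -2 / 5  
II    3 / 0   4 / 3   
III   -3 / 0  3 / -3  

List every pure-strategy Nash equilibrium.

(II, II)

Find each player's best response to every opponent strategy; NE are the intersections.
Player A's best responses — vs I: II (payoff 3); vs II: II (payoff 4).
Player B's best responses — vs I: II (payoff 5); vs II: II (payoff 3); vs III: I (payoff 0).
The only mutual best response is (II, II); neither player gains by switching there.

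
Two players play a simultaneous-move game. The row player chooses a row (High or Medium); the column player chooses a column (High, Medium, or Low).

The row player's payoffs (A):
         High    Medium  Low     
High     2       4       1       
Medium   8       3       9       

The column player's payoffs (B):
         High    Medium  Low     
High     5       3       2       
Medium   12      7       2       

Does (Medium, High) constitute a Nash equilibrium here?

Yes

Holding the column player at High: the row player gets 8 from Medium, versus 2 from High. No profitable deviation for the row player.
Holding the row player at Medium: the column player gets 12 from High, versus 7 from Medium, 2 from Low. No profitable deviation for the column player either.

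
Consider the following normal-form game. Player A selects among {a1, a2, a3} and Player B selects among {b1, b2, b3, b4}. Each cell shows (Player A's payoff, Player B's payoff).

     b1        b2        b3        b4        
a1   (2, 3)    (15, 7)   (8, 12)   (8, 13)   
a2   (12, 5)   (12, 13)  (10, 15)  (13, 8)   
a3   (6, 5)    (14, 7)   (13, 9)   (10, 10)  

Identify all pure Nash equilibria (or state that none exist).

There is no pure-strategy Nash equilibrium

Check mutual best responses: a cell is a NE iff neither player can gain by unilaterally deviating.
Player A's best responses — vs b1: a2 (payoff 12); vs b2: a1 (payoff 15); vs b3: a3 (payoff 13); vs b4: a2 (payoff 13).
Player B's best responses — vs a1: b4 (payoff 13); vs a2: b3 (payoff 15); vs a3: b4 (payoff 10).
No cell has both players best-responding. For instance, Player A's best reply to b3 is a3, but against a3 Player B prefers b4 over b3.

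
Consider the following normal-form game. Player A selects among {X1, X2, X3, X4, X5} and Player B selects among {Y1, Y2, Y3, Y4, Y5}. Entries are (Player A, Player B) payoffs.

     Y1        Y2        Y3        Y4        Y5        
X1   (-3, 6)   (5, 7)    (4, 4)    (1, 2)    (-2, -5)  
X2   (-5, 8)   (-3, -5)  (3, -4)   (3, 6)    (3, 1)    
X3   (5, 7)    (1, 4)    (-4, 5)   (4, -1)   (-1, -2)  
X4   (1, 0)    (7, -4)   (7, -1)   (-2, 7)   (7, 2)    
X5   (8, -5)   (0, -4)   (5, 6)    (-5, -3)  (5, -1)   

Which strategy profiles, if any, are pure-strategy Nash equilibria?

No pure-strategy Nash equilibrium

A profile is a Nash equilibrium when each player is best-responding to the other.
Player A's best responses — vs Y1: X5 (payoff 8); vs Y2: X4 (payoff 7); vs Y3: X4 (payoff 7); vs Y4: X3 (payoff 4); vs Y5: X4 (payoff 7).
Player B's best responses — vs X1: Y2 (payoff 7); vs X2: Y1 (payoff 8); vs X3: Y1 (payoff 7); vs X4: Y4 (payoff 7); vs X5: Y3 (payoff 6).
No cell has both players best-responding. For instance, Player A's best reply to Y4 is X3, but against X3 Player B prefers Y1 over Y4.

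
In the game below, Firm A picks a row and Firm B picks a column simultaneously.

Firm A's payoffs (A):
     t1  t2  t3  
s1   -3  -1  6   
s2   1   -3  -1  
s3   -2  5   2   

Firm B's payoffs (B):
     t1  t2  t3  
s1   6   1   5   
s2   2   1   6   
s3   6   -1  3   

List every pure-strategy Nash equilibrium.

Check mutual best responses: a cell is a NE iff neither player can gain by unilaterally deviating.
Firm A's best responses — vs t1: s2 (payoff 1); vs t2: s3 (payoff 5); vs t3: s1 (payoff 6).
Firm B's best responses — vs s1: t1 (payoff 6); vs s2: t3 (payoff 6); vs s3: t1 (payoff 6).
No cell has both players best-responding. For instance, Firm A's best reply to t2 is s3, but against s3 Firm B prefers t1 over t2.

None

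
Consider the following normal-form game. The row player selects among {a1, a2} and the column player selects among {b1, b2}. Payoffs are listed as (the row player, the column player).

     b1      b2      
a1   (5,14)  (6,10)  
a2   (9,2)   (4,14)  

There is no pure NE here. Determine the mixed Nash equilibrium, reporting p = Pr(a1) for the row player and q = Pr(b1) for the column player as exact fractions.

p = 3/4, q = 1/3

In a mixed NE each player is indifferent between their pure strategies, so the opponent's mix sets the indifference.
The column player indifferent between b1 and b2: p·14 + (1−p)·2 = p·10 + (1−p)·14 ⟹ 2 + 12p = 14 + (-4)p ⟹ p = 3/4.
The row player indifferent between a1 and a2: q·5 + (1−q)·6 = q·9 + (1−q)·4 ⟹ 6 + (-1)q = 4 + 5q ⟹ q = 1/3.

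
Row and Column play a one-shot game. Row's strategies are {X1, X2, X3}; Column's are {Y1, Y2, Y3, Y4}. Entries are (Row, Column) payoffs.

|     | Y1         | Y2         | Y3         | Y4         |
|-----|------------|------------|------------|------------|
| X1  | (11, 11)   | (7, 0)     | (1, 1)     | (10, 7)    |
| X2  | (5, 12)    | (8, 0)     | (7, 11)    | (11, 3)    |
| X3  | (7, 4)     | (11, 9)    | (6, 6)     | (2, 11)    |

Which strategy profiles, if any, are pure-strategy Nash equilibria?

(X1, Y1)

A profile is a Nash equilibrium when each player is best-responding to the other.
Row's best responses — vs Y1: X1 (payoff 11); vs Y2: X3 (payoff 11); vs Y3: X2 (payoff 7); vs Y4: X2 (payoff 11).
Column's best responses — vs X1: Y1 (payoff 11); vs X2: Y1 (payoff 12); vs X3: Y4 (payoff 11).
The only mutual best response is (X1, Y1); neither player gains by switching there.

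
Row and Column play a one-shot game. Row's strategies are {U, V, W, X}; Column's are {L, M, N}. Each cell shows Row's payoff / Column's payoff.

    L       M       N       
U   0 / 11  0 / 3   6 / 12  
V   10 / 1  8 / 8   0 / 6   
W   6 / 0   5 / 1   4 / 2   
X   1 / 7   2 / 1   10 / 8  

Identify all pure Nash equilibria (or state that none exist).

(V, M) and (X, N)

Find each player's best response to every opponent strategy; NE are the intersections.
Row's best responses — vs L: V (payoff 10); vs M: V (payoff 8); vs N: X (payoff 10).
Column's best responses — vs U: N (payoff 12); vs V: M (payoff 8); vs W: N (payoff 2); vs X: N (payoff 8).
Mutual best responses occur at (V, M) and (X, N); at each, neither player gains by switching.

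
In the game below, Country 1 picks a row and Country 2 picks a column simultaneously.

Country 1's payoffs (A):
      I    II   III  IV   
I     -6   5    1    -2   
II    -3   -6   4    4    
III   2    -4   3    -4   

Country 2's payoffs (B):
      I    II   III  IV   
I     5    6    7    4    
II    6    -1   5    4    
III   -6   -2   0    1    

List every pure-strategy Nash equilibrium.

No pure-strategy Nash equilibrium

A profile is a Nash equilibrium when each player is best-responding to the other.
Country 1's best responses — vs I: III (payoff 2); vs II: I (payoff 5); vs III: II (payoff 4); vs IV: II (payoff 4).
Country 2's best responses — vs I: III (payoff 7); vs II: I (payoff 6); vs III: IV (payoff 1).
No cell has both players best-responding. For instance, Country 1's best reply to II is I, but against I Country 2 prefers III over II.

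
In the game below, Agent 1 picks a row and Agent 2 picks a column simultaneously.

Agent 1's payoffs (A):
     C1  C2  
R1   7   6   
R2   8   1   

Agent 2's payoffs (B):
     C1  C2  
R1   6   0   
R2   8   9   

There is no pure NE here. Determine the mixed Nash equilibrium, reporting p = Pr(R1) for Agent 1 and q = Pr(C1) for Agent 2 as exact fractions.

In a mixed NE each player is indifferent between their pure strategies, so the opponent's mix sets the indifference.
Agent 2 indifferent between C1 and C2: p·6 + (1−p)·8 = p·0 + (1−p)·9 ⟹ 8 + (-2)p = 9 + (-9)p ⟹ p = 1/7.
Agent 1 indifferent between R1 and R2: q·7 + (1−q)·6 = q·8 + (1−q)·1 ⟹ 6 + 1q = 1 + 7q ⟹ q = 5/6.

p = 1/7, q = 5/6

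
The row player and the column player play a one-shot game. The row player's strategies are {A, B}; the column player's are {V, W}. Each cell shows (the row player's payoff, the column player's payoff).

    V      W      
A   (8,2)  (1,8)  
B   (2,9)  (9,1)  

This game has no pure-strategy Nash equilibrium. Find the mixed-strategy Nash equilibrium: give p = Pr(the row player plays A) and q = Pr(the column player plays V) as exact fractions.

p = 4/7, q = 4/7

In a mixed NE each player is indifferent between their pure strategies, so the opponent's mix sets the indifference.
The column player indifferent between V and W: p·2 + (1−p)·9 = p·8 + (1−p)·1 ⟹ 9 + (-7)p = 1 + 7p ⟹ p = 4/7.
The row player indifferent between A and B: q·8 + (1−q)·1 = q·2 + (1−q)·9 ⟹ 1 + 7q = 9 + (-7)q ⟹ q = 4/7.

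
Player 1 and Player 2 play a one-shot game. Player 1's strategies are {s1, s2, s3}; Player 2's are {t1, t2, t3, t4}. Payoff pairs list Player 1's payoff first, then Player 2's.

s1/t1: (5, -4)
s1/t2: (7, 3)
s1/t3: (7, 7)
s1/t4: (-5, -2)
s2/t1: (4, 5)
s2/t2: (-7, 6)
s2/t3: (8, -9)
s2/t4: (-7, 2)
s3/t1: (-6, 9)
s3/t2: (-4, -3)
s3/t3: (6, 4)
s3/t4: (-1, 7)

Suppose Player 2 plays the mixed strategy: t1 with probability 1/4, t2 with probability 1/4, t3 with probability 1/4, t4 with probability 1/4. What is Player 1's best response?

s1

Compute Player 1's expected payoff from each pure strategy against the given mix.
s1: (1/4)·5 + (1/4)·7 + (1/4)·7 + (1/4)·(-5) = 7/2
s2: (1/4)·4 + (1/4)·(-7) + (1/4)·8 + (1/4)·(-7) = -1/2
s3: (1/4)·(-6) + (1/4)·(-4) + (1/4)·6 + (1/4)·(-1) = -5/4
Highest expected payoff is 7/2, from s1.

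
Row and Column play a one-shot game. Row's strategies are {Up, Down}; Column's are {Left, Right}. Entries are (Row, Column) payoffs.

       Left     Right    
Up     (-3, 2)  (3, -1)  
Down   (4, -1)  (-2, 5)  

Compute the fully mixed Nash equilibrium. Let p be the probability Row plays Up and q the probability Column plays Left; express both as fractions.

p = 2/3, q = 5/12

Each player's mixing probability is pinned down by making the *other* player indifferent.
Column indifferent between Left and Right: p·2 + (1−p)·(-1) = p·(-1) + (1−p)·5 ⟹ (-1) + 3p = 5 + (-6)p ⟹ p = 2/3.
Row indifferent between Up and Down: q·(-3) + (1−q)·3 = q·4 + (1−q)·(-2) ⟹ 3 + (-6)q = (-2) + 6q ⟹ q = 5/12.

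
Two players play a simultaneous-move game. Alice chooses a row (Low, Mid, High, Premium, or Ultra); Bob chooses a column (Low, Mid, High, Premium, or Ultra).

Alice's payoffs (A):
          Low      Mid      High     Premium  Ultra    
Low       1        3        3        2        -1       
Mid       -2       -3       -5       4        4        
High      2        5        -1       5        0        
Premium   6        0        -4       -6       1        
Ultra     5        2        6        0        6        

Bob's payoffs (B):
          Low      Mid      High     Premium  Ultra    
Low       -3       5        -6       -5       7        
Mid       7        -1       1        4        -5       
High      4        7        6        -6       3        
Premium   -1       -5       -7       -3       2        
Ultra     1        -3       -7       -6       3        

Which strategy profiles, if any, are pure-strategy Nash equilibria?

Check mutual best responses: a cell is a NE iff neither player can gain by unilaterally deviating.
Alice's best responses — vs Low: Premium (payoff 6); vs Mid: High (payoff 5); vs High: Ultra (payoff 6); vs Premium: High (payoff 5); vs Ultra: Ultra (payoff 6).
Bob's best responses — vs Low: Ultra (payoff 7); vs Mid: Low (payoff 7); vs High: Mid (payoff 7); vs Premium: Ultra (payoff 2); vs Ultra: Ultra (payoff 3).
Mutual best responses occur at (High, Mid) and (Ultra, Ultra); at each, neither player gains by switching.

(High, Mid) and (Ultra, Ultra)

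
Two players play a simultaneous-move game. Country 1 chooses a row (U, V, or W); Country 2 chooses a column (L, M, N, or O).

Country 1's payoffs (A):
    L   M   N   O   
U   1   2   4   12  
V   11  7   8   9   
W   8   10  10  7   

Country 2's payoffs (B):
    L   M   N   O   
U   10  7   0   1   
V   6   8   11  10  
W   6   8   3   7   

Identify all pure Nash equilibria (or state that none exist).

Check mutual best responses: a cell is a NE iff neither player can gain by unilaterally deviating.
Country 1's best responses — vs L: V (payoff 11); vs M: W (payoff 10); vs N: W (payoff 10); vs O: U (payoff 12).
Country 2's best responses — vs U: L (payoff 10); vs V: N (payoff 11); vs W: M (payoff 8).
The only mutual best response is (W, M); neither player gains by switching there.

(W, M)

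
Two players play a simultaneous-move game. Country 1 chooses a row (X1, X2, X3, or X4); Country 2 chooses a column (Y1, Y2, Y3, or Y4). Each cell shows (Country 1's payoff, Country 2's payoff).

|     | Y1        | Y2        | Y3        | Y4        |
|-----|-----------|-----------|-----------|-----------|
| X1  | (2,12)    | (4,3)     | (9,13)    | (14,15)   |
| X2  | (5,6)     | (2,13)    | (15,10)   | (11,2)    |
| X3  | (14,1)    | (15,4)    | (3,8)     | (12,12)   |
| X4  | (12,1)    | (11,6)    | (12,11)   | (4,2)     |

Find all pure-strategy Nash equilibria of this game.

(X1, Y4)

A profile is a Nash equilibrium when each player is best-responding to the other.
Country 1's best responses — vs Y1: X3 (payoff 14); vs Y2: X3 (payoff 15); vs Y3: X2 (payoff 15); vs Y4: X1 (payoff 14).
Country 2's best responses — vs X1: Y4 (payoff 15); vs X2: Y2 (payoff 13); vs X3: Y4 (payoff 12); vs X4: Y3 (payoff 11).
The only mutual best response is (X1, Y4); neither player gains by switching there.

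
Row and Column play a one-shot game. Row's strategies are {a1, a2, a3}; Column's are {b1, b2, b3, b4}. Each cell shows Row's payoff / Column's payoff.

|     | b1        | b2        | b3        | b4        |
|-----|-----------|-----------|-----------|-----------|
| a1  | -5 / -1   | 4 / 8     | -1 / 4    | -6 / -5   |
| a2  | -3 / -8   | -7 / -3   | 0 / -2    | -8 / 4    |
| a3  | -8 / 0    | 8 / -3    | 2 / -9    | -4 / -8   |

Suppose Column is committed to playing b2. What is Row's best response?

a3

With Column fixed at b2, Row's payoffs are: a1 → 4, a2 → -7, a3 → 8.
The maximum is 8, achieved by a3.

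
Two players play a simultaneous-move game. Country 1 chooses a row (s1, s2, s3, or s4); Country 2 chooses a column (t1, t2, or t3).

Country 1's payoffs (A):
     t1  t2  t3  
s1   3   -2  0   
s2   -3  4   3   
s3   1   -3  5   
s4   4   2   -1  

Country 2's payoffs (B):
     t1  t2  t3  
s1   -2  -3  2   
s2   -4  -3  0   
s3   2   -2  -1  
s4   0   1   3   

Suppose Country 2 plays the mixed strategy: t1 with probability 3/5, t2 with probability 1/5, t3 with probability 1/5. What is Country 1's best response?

s4

Country 1's best reply maximizes expected payoff against the mix.
s1: (3/5)·3 + (1/5)·(-2) + (1/5)·0 = 7/5
s2: (3/5)·(-3) + (1/5)·4 + (1/5)·3 = -2/5
s3: (3/5)·1 + (1/5)·(-3) + (1/5)·5 = 1
s4: (3/5)·4 + (1/5)·2 + (1/5)·(-1) = 13/5
Highest expected payoff is 13/5, from s4.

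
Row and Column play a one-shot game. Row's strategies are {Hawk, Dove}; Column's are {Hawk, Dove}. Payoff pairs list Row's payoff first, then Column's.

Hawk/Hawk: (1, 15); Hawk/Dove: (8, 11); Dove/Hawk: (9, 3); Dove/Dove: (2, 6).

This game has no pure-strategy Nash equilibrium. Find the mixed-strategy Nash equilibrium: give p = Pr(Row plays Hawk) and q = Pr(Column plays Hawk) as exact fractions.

p = 3/7, q = 3/7

In a mixed NE each player is indifferent between their pure strategies, so the opponent's mix sets the indifference.
Column indifferent between Hawk and Dove: p·15 + (1−p)·3 = p·11 + (1−p)·6 ⟹ 3 + 12p = 6 + 5p ⟹ p = 3/7.
Row indifferent between Hawk and Dove: q·1 + (1−q)·8 = q·9 + (1−q)·2 ⟹ 8 + (-7)q = 2 + 7q ⟹ q = 3/7.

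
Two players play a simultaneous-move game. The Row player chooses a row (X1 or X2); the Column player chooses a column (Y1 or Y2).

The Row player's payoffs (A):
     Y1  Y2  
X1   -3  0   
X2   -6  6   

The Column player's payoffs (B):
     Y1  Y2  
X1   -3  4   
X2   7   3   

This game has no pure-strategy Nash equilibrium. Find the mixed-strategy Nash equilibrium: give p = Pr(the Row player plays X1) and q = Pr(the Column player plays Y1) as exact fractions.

p = 4/11, q = 2/3

In a mixed NE each player is indifferent between their pure strategies, so the opponent's mix sets the indifference.
The Column player indifferent between Y1 and Y2: p·(-3) + (1−p)·7 = p·4 + (1−p)·3 ⟹ 7 + (-10)p = 3 + 1p ⟹ p = 4/11.
The Row player indifferent between X1 and X2: q·(-3) + (1−q)·0 = q·(-6) + (1−q)·6 ⟹ 0 + (-3)q = 6 + (-12)q ⟹ q = 2/3.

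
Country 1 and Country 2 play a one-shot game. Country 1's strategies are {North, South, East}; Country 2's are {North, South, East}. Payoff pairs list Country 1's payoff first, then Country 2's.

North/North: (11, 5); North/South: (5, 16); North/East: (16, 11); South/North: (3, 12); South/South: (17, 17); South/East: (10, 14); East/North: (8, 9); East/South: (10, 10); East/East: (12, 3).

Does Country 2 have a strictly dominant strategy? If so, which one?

South

A strategy is strictly dominant if it gives Country 2 a strictly higher payoff than every other strategy, against every choice by the opponent.
South strictly dominates: vs North: 16 > each of {5, 11}; vs South: 17 > each of {12, 14}; vs East: 10 > each of {9, 3}.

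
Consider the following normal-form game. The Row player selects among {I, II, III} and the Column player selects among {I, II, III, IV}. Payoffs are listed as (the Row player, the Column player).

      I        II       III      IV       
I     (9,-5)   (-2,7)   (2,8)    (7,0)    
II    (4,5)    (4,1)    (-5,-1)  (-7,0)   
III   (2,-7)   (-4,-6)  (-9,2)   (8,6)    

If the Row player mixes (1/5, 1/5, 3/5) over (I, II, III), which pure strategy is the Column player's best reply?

The Column player's best reply maximizes expected payoff against the mix.
I: (1/5)·(-5) + (1/5)·5 + (3/5)·(-7) = -21/5
II: (1/5)·7 + (1/5)·1 + (3/5)·(-6) = -2
III: (1/5)·8 + (1/5)·(-1) + (3/5)·2 = 13/5
IV: (1/5)·0 + (1/5)·0 + (3/5)·6 = 18/5
Highest expected payoff is 18/5, from IV.

IV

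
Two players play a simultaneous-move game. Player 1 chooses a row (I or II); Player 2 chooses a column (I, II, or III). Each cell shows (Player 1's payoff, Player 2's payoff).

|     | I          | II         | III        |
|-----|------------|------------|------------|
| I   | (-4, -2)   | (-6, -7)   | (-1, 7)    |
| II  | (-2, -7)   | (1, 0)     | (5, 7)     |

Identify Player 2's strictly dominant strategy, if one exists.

A strategy is strictly dominant if it gives Player 2 a strictly higher payoff than every other strategy, against every choice by the opponent.
III strictly dominates: vs I: 7 > each of {-2, -7}; vs II: 7 > each of {-7, 0}.

III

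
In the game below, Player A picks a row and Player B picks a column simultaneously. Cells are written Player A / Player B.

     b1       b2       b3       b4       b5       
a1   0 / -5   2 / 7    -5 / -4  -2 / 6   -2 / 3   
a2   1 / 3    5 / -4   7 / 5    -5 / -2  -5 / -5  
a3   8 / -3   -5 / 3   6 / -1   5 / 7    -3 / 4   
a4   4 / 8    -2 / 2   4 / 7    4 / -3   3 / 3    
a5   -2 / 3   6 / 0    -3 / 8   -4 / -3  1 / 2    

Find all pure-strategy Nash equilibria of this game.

(a2, b3) and (a3, b4)

A profile is a Nash equilibrium when each player is best-responding to the other.
Player A's best responses — vs b1: a3 (payoff 8); vs b2: a5 (payoff 6); vs b3: a2 (payoff 7); vs b4: a3 (payoff 5); vs b5: a4 (payoff 3).
Player B's best responses — vs a1: b2 (payoff 7); vs a2: b3 (payoff 5); vs a3: b4 (payoff 7); vs a4: b1 (payoff 8); vs a5: b3 (payoff 8).
Mutual best responses occur at (a2, b3) and (a3, b4); at each, neither player gains by switching.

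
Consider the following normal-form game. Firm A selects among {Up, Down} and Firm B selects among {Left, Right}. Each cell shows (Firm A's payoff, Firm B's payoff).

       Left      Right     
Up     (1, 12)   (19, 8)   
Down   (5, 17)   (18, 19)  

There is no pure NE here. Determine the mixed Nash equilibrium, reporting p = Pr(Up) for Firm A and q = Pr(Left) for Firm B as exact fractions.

p = 1/3, q = 1/5

In a mixed NE each player is indifferent between their pure strategies, so the opponent's mix sets the indifference.
Firm B indifferent between Left and Right: p·12 + (1−p)·17 = p·8 + (1−p)·19 ⟹ 17 + (-5)p = 19 + (-11)p ⟹ p = 1/3.
Firm A indifferent between Up and Down: q·1 + (1−q)·19 = q·5 + (1−q)·18 ⟹ 19 + (-18)q = 18 + (-13)q ⟹ q = 1/5.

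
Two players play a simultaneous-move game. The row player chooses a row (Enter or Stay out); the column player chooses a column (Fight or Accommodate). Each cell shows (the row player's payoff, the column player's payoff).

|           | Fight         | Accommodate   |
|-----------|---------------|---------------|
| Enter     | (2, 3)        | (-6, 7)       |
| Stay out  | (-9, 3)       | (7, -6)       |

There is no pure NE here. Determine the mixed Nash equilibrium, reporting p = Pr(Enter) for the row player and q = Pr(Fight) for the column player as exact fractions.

Each player's mixing probability is pinned down by making the *other* player indifferent.
The column player indifferent between Fight and Accommodate: p·3 + (1−p)·3 = p·7 + (1−p)·(-6) ⟹ 3 + 0p = (-6) + 13p ⟹ p = 9/13.
The row player indifferent between Enter and Stay out: q·2 + (1−q)·(-6) = q·(-9) + (1−q)·7 ⟹ (-6) + 8q = 7 + (-16)q ⟹ q = 13/24.

p = 9/13, q = 13/24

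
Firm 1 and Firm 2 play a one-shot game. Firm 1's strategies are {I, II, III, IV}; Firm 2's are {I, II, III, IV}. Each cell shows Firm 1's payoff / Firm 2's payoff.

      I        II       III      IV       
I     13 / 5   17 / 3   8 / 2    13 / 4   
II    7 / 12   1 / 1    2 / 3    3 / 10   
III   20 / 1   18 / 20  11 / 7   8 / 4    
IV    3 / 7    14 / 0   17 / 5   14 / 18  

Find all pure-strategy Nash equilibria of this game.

A profile is a Nash equilibrium when each player is best-responding to the other.
Firm 1's best responses — vs I: III (payoff 20); vs II: III (payoff 18); vs III: IV (payoff 17); vs IV: IV (payoff 14).
Firm 2's best responses — vs I: I (payoff 5); vs II: I (payoff 12); vs III: II (payoff 20); vs IV: IV (payoff 18).
Mutual best responses occur at (III, II) and (IV, IV); at each, neither player gains by switching.

(III, II) and (IV, IV)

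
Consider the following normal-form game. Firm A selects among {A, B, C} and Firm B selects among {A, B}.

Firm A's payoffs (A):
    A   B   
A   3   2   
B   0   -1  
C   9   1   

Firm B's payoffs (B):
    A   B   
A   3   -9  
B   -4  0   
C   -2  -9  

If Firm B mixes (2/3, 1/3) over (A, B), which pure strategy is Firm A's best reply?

C

Firm A's best reply maximizes expected payoff against the mix.
A: (2/3)·3 + (1/3)·2 = 8/3
B: (2/3)·0 + (1/3)·(-1) = -1/3
C: (2/3)·9 + (1/3)·1 = 19/3
Highest expected payoff is 19/3, from C.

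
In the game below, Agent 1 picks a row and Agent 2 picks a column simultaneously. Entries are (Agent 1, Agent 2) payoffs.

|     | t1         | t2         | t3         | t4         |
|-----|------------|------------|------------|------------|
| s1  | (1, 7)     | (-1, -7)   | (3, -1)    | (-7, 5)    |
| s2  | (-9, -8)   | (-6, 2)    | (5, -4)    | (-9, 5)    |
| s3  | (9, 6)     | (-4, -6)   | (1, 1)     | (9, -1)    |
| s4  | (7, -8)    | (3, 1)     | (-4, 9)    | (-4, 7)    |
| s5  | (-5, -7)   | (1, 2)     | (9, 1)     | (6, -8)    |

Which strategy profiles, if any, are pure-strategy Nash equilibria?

Find each player's best response to every opponent strategy; NE are the intersections.
Agent 1's best responses — vs t1: s3 (payoff 9); vs t2: s4 (payoff 3); vs t3: s5 (payoff 9); vs t4: s3 (payoff 9).
Agent 2's best responses — vs s1: t1 (payoff 7); vs s2: t4 (payoff 5); vs s3: t1 (payoff 6); vs s4: t3 (payoff 9); vs s5: t2 (payoff 2).
The only mutual best response is (s3, t1); neither player gains by switching there.

(s3, t1)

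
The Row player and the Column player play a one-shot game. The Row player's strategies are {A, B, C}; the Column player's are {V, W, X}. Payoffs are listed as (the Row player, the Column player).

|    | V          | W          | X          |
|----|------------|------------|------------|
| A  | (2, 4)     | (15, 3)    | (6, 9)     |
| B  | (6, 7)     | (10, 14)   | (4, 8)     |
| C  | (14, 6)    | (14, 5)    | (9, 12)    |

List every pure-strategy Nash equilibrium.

(C, X)

Find each player's best response to every opponent strategy; NE are the intersections.
The Row player's best responses — vs V: C (payoff 14); vs W: A (payoff 15); vs X: C (payoff 9).
The Column player's best responses — vs A: X (payoff 9); vs B: W (payoff 14); vs C: X (payoff 12).
The only mutual best response is (C, X); neither player gains by switching there.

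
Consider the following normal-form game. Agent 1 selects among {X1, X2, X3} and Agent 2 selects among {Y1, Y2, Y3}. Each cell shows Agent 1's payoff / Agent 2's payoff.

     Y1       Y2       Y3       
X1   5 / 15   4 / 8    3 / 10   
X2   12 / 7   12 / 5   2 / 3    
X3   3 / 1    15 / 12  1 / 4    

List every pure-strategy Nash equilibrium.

A profile is a Nash equilibrium when each player is best-responding to the other.
Agent 1's best responses — vs Y1: X2 (payoff 12); vs Y2: X3 (payoff 15); vs Y3: X1 (payoff 3).
Agent 2's best responses — vs X1: Y1 (payoff 15); vs X2: Y1 (payoff 7); vs X3: Y2 (payoff 12).
Mutual best responses occur at (X2, Y1) and (X3, Y2); at each, neither player gains by switching.

(X2, Y1) and (X3, Y2)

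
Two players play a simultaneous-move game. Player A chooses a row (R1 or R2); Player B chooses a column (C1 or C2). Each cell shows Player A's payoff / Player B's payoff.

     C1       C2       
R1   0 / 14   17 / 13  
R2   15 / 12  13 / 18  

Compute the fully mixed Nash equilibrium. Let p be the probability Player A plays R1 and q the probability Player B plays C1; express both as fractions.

p = 6/7, q = 4/19

Each player's mixing probability is pinned down by making the *other* player indifferent.
Player B indifferent between C1 and C2: p·14 + (1−p)·12 = p·13 + (1−p)·18 ⟹ 12 + 2p = 18 + (-5)p ⟹ p = 6/7.
Player A indifferent between R1 and R2: q·0 + (1−q)·17 = q·15 + (1−q)·13 ⟹ 17 + (-17)q = 13 + 2q ⟹ q = 4/19.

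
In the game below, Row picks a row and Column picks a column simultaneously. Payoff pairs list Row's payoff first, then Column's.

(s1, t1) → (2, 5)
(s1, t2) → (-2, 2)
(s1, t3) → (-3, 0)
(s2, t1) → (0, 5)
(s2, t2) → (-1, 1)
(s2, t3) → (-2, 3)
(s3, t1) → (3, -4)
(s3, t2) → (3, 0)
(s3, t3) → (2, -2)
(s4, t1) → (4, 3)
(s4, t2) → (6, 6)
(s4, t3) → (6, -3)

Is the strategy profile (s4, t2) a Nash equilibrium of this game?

Yes

Holding Column at t2: Row gets 6 from s4, versus -2 from s1, -1 from s2, 3 from s3. No profitable deviation for Row.
Holding Row at s4: Column gets 6 from t2, versus 3 from t1, -3 from t3. No profitable deviation for Column either.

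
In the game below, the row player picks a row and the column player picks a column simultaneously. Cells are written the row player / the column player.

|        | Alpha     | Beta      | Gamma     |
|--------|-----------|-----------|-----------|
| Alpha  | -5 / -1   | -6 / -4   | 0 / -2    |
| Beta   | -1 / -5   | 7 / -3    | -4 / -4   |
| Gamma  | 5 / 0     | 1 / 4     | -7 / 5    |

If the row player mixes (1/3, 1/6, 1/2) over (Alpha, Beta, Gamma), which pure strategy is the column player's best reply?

Compute the column player's expected payoff from each pure strategy against the given mix.
Alpha: (1/3)·(-1) + (1/6)·(-5) + (1/2)·0 = -7/6
Beta: (1/3)·(-4) + (1/6)·(-3) + (1/2)·4 = 1/6
Gamma: (1/3)·(-2) + (1/6)·(-4) + (1/2)·5 = 7/6
Highest expected payoff is 7/6, from Gamma.

Gamma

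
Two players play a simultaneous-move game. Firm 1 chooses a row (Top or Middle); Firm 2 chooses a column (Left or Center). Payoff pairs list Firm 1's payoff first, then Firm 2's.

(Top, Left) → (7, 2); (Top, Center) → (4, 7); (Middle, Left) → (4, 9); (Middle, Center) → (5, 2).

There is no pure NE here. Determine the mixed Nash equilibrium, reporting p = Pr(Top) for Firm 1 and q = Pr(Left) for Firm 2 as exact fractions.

Each player's mixing probability is pinned down by making the *other* player indifferent.
Firm 2 indifferent between Left and Center: p·2 + (1−p)·9 = p·7 + (1−p)·2 ⟹ 9 + (-7)p = 2 + 5p ⟹ p = 7/12.
Firm 1 indifferent between Top and Middle: q·7 + (1−q)·4 = q·4 + (1−q)·5 ⟹ 4 + 3q = 5 + (-1)q ⟹ q = 1/4.

p = 7/12, q = 1/4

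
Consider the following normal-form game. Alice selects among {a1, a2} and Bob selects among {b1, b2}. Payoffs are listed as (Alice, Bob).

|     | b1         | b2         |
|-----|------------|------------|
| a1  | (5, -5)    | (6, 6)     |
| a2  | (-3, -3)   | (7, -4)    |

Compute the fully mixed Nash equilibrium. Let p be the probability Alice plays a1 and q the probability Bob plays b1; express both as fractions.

Each player's mixing probability is pinned down by making the *other* player indifferent.
Bob indifferent between b1 and b2: p·(-5) + (1−p)·(-3) = p·6 + (1−p)·(-4) ⟹ (-3) + (-2)p = (-4) + 10p ⟹ p = 1/12.
Alice indifferent between a1 and a2: q·5 + (1−q)·6 = q·(-3) + (1−q)·7 ⟹ 6 + (-1)q = 7 + (-10)q ⟹ q = 1/9.

p = 1/12, q = 1/9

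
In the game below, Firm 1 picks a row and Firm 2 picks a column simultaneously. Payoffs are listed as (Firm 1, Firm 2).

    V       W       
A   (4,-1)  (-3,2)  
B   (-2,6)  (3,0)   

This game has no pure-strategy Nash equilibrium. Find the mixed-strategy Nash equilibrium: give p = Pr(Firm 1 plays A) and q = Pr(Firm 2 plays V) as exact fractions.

In a mixed NE each player is indifferent between their pure strategies, so the opponent's mix sets the indifference.
Firm 2 indifferent between V and W: p·(-1) + (1−p)·6 = p·2 + (1−p)·0 ⟹ 6 + (-7)p = 0 + 2p ⟹ p = 2/3.
Firm 1 indifferent between A and B: q·4 + (1−q)·(-3) = q·(-2) + (1−q)·3 ⟹ (-3) + 7q = 3 + (-5)q ⟹ q = 1/2.

p = 2/3, q = 1/2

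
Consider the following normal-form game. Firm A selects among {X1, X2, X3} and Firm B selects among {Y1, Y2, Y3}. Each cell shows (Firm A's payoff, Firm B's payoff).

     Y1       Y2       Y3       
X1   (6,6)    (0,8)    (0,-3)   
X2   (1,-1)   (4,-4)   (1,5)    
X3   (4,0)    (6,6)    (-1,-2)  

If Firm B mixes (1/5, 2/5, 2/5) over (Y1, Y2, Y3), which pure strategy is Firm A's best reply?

X3

Compute Firm A's expected payoff from each pure strategy against the given mix.
X1: (1/5)·6 + (2/5)·0 + (2/5)·0 = 6/5
X2: (1/5)·1 + (2/5)·4 + (2/5)·1 = 11/5
X3: (1/5)·4 + (2/5)·6 + (2/5)·(-1) = 14/5
Highest expected payoff is 14/5, from X3.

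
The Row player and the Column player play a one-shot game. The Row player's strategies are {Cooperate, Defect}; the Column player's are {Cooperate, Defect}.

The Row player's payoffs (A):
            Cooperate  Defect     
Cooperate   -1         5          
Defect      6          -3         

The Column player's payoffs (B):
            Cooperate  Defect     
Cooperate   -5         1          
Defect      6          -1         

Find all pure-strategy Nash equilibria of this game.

Find each player's best response to every opponent strategy; NE are the intersections.
The Row player's best responses — vs Cooperate: Defect (payoff 6); vs Defect: Cooperate (payoff 5).
The Column player's best responses — vs Cooperate: Defect (payoff 1); vs Defect: Cooperate (payoff 6).
Mutual best responses occur at (Cooperate, Defect) and (Defect, Cooperate); at each, neither player gains by switching.

(Cooperate, Defect) and (Defect, Cooperate)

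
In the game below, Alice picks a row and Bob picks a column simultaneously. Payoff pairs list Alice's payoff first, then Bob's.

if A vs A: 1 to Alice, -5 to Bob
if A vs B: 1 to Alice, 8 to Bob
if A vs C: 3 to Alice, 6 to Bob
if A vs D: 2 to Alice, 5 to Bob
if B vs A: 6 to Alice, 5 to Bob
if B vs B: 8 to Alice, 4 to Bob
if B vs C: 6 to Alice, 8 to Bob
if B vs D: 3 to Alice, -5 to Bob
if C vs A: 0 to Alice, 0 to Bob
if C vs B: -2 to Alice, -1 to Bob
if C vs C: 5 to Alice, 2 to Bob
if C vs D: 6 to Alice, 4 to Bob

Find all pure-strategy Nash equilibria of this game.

(B, C) and (C, D)

Find each player's best response to every opponent strategy; NE are the intersections.
Alice's best responses — vs A: B (payoff 6); vs B: B (payoff 8); vs C: B (payoff 6); vs D: C (payoff 6).
Bob's best responses — vs A: B (payoff 8); vs B: C (payoff 8); vs C: D (payoff 4).
Mutual best responses occur at (B, C) and (C, D); at each, neither player gains by switching.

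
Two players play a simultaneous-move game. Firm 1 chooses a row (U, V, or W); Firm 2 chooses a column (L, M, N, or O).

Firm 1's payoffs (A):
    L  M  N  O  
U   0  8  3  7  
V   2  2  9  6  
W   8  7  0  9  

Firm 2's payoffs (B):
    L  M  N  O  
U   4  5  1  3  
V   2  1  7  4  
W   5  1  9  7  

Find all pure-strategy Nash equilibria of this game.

(U, M) and (V, N)

Find each player's best response to every opponent strategy; NE are the intersections.
Firm 1's best responses — vs L: W (payoff 8); vs M: U (payoff 8); vs N: V (payoff 9); vs O: W (payoff 9).
Firm 2's best responses — vs U: M (payoff 5); vs V: N (payoff 7); vs W: N (payoff 9).
Mutual best responses occur at (U, M) and (V, N); at each, neither player gains by switching.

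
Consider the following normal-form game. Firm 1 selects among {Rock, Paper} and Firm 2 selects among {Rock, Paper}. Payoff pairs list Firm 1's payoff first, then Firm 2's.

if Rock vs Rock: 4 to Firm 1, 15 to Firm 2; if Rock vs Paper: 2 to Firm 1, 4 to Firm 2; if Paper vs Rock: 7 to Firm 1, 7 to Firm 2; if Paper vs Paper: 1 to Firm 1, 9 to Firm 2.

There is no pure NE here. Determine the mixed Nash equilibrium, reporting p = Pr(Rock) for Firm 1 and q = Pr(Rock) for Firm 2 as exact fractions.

Each player's mixing probability is pinned down by making the *other* player indifferent.
Firm 2 indifferent between Rock and Paper: p·15 + (1−p)·7 = p·4 + (1−p)·9 ⟹ 7 + 8p = 9 + (-5)p ⟹ p = 2/13.
Firm 1 indifferent between Rock and Paper: q·4 + (1−q)·2 = q·7 + (1−q)·1 ⟹ 2 + 2q = 1 + 6q ⟹ q = 1/4.

p = 2/13, q = 1/4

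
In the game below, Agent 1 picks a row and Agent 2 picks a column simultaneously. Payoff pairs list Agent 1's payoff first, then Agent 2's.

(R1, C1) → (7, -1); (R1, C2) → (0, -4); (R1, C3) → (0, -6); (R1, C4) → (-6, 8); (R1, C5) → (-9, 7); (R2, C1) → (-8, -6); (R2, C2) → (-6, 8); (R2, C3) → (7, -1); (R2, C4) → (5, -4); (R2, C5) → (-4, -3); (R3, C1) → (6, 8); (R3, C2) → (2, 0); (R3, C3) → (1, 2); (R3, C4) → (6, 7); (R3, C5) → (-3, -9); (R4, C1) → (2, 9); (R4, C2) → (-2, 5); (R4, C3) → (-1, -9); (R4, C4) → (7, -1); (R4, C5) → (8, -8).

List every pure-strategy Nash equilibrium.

Check mutual best responses: a cell is a NE iff neither player can gain by unilaterally deviating.
Agent 1's best responses — vs C1: R1 (payoff 7); vs C2: R3 (payoff 2); vs C3: R2 (payoff 7); vs C4: R4 (payoff 7); vs C5: R4 (payoff 8).
Agent 2's best responses — vs R1: C4 (payoff 8); vs R2: C2 (payoff 8); vs R3: C1 (payoff 8); vs R4: C1 (payoff 9).
No cell has both players best-responding. For instance, Agent 1's best reply to C2 is R3, but against R3 Agent 2 prefers C1 over C2.

No pure-strategy Nash equilibrium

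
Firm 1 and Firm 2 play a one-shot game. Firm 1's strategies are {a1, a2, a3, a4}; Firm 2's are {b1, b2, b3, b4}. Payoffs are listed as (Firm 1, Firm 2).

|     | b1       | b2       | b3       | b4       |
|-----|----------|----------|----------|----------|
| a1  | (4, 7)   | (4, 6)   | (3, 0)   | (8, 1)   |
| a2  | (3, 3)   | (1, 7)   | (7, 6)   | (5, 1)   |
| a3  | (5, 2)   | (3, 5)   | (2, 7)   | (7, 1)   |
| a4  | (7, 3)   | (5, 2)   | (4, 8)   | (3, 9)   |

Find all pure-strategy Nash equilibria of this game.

A profile is a Nash equilibrium when each player is best-responding to the other.
Firm 1's best responses — vs b1: a4 (payoff 7); vs b2: a4 (payoff 5); vs b3: a2 (payoff 7); vs b4: a1 (payoff 8).
Firm 2's best responses — vs a1: b1 (payoff 7); vs a2: b2 (payoff 7); vs a3: b3 (payoff 7); vs a4: b4 (payoff 9).
No cell has both players best-responding. For instance, Firm 1's best reply to b3 is a2, but against a2 Firm 2 prefers b2 over b3.

None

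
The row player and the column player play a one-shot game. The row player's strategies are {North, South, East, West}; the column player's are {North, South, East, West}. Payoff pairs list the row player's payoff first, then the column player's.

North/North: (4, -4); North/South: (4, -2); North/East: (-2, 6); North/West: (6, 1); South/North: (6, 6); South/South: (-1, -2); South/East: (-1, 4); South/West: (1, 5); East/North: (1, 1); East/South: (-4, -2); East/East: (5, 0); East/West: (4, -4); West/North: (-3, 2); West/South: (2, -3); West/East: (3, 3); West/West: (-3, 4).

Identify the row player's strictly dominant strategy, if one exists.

No strictly dominant strategy

Check whether one of the row player's strategies beats all alternatives regardless of what the opponent does.
North is not dominant: against North, South gives 6 > 4.
South is not dominant: against South, North gives 4 > -1.
East is not dominant: against North, North gives 4 > 1.
West is not dominant: against North, North gives 4 > -3.
No single strategy is best against every opponent action.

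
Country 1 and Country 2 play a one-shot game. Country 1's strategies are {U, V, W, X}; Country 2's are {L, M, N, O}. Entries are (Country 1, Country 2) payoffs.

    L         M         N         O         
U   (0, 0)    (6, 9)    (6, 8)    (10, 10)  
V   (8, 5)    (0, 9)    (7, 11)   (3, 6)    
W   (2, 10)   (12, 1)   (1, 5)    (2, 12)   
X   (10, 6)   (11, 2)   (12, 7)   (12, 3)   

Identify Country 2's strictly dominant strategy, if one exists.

None

Check whether one of Country 2's strategies beats all alternatives regardless of what the opponent does.
L is not dominant: against U, M gives 9 > 0.
M is not dominant: against U, O gives 10 > 9.
N is not dominant: against U, M gives 9 > 8.
O is not dominant: against V, M gives 9 > 6.
No single strategy is best against every opponent action.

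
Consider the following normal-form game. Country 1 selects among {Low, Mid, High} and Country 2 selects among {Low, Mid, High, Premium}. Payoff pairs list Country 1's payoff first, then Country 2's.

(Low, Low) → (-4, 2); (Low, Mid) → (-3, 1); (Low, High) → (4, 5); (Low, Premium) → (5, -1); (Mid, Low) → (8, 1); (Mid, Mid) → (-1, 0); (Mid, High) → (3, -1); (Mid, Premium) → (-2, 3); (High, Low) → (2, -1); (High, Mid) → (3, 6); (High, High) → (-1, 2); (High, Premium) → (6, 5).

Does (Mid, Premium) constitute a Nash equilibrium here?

No

Holding Country 2 at Premium: Country 1 gets -2 from Mid but could get 6 by switching to High. Country 1 has a profitable deviation.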